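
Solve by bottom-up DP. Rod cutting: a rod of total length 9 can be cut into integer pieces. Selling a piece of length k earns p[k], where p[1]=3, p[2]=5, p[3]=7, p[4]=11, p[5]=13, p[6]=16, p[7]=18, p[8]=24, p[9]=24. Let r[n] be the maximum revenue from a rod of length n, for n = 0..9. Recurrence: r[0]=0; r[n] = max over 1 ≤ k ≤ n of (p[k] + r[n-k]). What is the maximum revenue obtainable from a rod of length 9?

   n    0    1    2    3    4    5    6    7    8    9
r[n]    0    3    6    9   12   15   18   21   24   27

27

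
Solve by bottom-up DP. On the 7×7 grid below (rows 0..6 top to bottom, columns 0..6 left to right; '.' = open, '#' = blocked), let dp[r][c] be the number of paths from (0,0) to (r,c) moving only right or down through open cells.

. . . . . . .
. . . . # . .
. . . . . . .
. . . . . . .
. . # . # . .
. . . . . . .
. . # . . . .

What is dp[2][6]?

13

r\c   0   1   2   3   4   5   6
  0   1   1   1   1   1   1   1
  1   1   2   3   4   0   1   2
  2   1   3   6  10  10  11  13
  3   1   4  10  20  30  41  54
  4   1   5   0  20   0  41  95
  5   1   6   6  26  26  67 162
  6   1   7   0  26  52 119 281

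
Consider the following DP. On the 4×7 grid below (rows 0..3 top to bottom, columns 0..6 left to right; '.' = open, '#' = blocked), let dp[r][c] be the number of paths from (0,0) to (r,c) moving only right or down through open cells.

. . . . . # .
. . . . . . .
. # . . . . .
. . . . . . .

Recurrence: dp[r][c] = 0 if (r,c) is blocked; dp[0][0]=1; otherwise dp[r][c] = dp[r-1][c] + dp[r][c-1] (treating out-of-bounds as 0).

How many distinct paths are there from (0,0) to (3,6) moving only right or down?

r\c   0   1   2   3   4   5   6
  0   1   1   1   1   1   0   0
  1   1   2   3   4   5   5   5
  2   1   0   3   7  12  17  22
  3   1   1   4  11  23  40  62

62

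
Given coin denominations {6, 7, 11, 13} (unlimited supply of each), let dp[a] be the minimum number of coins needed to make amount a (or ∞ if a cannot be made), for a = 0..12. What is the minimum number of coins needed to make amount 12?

 a  0  1  2  3  4  5  6  7  8  9 10 11 12
dp  0  -  -  -  -  -  1  1  -  -  -  1  2
(- denotes ∞ / unreachable)

2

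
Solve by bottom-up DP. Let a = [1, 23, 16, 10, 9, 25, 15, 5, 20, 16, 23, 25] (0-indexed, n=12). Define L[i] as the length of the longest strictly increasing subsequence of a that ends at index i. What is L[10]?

   i    0    1    2    3    4    5    6    7    8    9   10   11
a[i]    1   23   16   10    9   25   15    5   20   16   23   25
L[i]    1    2    2    2    2    3    3    2    4    4    5    6

5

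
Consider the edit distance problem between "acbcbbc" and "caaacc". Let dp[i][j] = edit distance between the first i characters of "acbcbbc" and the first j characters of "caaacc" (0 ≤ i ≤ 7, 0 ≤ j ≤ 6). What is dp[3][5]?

4

   ''  c  a  a  a  c  c
''  0  1  2  3  4  5  6
 a  1  1  1  2  3  4  5
 c  2  1  2  2  3  3  4
 b  3  2  2  3  3  4  4
 c  4  3  3  3  4  3  4
 b  5  4  4  4  4  4  4
 b  6  5  5  5  5  5  5
 c  7  6  6  6  6  5  5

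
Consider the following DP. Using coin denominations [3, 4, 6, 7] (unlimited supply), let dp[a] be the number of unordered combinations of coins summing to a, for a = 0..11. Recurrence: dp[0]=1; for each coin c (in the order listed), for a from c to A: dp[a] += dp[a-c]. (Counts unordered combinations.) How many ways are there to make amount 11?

2

after  coin     0     1     2     3     4     5     6     7     8     9    10    11
          3     1     0     0     1     0     0     1     0     0     1     0     0
          4     1     0     0     1     1     0     1     1     1     1     1     1
          6     1     0     0     1     1     0     2     1     1     2     2     1
          7     1     0     0     1     1     0     2     2     1     2     3     2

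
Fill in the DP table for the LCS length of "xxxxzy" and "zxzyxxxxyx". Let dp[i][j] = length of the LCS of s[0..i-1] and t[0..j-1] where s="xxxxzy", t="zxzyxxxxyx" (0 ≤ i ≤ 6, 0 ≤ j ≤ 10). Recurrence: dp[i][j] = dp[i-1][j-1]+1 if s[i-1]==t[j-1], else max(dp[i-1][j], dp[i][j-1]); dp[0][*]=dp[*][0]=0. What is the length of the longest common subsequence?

5

   ''  z  x  z  y  x  x  x  x  y  x
''  0  0  0  0  0  0  0  0  0  0  0
 x  0  0  1  1  1  1  1  1  1  1  1
 x  0  0  1  1  1  2  2  2  2  2  2
 x  0  0  1  1  1  2  3  3  3  3  3
 x  0  0  1  1  1  2  3  4  4  4  4
 z  0  1  1  2  2  2  3  4  4  4  4
 y  0  1  1  2  3  3  3  4  4  5  5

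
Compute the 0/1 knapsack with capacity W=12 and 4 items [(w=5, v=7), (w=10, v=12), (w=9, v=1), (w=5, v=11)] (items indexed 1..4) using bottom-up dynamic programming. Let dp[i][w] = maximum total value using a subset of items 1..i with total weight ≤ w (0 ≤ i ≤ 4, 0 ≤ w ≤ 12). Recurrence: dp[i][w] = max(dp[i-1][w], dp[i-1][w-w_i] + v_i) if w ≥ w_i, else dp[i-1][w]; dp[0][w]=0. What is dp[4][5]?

i\w   0   1   2   3   4   5   6   7   8   9  10  11  12
  0   0   0   0   0   0   0   0   0   0   0   0   0   0
  1   0   0   0   0   0   7   7   7   7   7   7   7   7
  2   0   0   0   0   0   7   7   7   7   7  12  12  12
  3   0   0   0   0   0   7   7   7   7   7  12  12  12
  4   0   0   0   0   0  11  11  11  11  11  18  18  18

11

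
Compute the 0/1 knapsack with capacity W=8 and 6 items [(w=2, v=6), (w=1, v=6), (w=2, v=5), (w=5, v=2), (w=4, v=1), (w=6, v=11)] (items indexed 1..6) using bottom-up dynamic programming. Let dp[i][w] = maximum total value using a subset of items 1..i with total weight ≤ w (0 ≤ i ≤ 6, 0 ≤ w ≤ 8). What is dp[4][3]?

12

i\w   0   1   2   3   4   5   6   7   8
  0   0   0   0   0   0   0   0   0   0
  1   0   0   6   6   6   6   6   6   6
  2   0   6   6  12  12  12  12  12  12
  3   0   6   6  12  12  17  17  17  17
  4   0   6   6  12  12  17  17  17  17
  5   0   6   6  12  12  17  17  17  17
  6   0   6   6  12  12  17  17  17  17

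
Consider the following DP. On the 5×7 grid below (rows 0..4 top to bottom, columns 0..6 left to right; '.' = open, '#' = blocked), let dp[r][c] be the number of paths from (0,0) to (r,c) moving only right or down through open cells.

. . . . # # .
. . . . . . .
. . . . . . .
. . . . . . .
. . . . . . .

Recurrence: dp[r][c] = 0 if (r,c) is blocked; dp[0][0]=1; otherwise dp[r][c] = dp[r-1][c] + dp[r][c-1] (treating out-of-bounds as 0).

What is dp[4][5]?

r\c   0   1   2   3   4   5   6
  0   1   1   1   1   0   0   0
  1   1   2   3   4   4   4   4
  2   1   3   6  10  14  18  22
  3   1   4  10  20  34  52  74
  4   1   5  15  35  69 121 195

121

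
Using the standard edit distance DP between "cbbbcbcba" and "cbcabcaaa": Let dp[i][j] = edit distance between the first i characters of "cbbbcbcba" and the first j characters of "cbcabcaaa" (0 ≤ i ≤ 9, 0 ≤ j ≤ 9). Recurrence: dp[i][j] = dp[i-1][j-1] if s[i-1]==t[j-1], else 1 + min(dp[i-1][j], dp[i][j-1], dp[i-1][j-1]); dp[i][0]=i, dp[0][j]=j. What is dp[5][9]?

   ''  c  b  c  a  b  c  a  a  a
''  0  1  2  3  4  5  6  7  8  9
 c  1  0  1  2  3  4  5  6  7  8
 b  2  1  0  1  2  3  4  5  6  7
 b  3  2  1  1  2  2  3  4  5  6
 b  4  3  2  2  2  2  3  4  5  6
 c  5  4  3  2  3  3  2  3  4  5
 b  6  5  4  3  3  3  3  3  4  5
 c  7  6  5  4  4  4  3  4  4  5
 b  8  7  6  5  5  4  4  4  5  5
 a  9  8  7  6  5  5  5  4  4  5

5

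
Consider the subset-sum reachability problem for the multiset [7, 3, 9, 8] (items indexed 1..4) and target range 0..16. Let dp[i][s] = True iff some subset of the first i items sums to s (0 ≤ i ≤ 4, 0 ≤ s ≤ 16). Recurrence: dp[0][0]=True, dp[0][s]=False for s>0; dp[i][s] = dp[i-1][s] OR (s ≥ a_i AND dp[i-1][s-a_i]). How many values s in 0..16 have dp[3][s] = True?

7

i\s   0   1   2   3   4   5   6   7   8   9  10  11  12  13  14  15  16
  0   T   F   F   F   F   F   F   F   F   F   F   F   F   F   F   F   F
  1   T   F   F   F   F   F   F   T   F   F   F   F   F   F   F   F   F
  2   T   F   F   T   F   F   F   T   F   F   T   F   F   F   F   F   F
  3   T   F   F   T   F   F   F   T   F   T   T   F   T   F   F   F   T
  4   T   F   F   T   F   F   F   T   T   T   T   T   T   F   F   T   T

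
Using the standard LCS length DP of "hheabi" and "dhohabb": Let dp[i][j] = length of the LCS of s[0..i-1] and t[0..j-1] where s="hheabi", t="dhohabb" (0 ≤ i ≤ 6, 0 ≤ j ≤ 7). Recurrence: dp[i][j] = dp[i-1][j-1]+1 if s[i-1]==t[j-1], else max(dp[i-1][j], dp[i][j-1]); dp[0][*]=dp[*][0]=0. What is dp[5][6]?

   ''  d  h  o  h  a  b  b
''  0  0  0  0  0  0  0  0
 h  0  0  1  1  1  1  1  1
 h  0  0  1  1  2  2  2  2
 e  0  0  1  1  2  2  2  2
 a  0  0  1  1  2  3  3  3
 b  0  0  1  1  2  3  4  4
 i  0  0  1  1  2  3  4  4

4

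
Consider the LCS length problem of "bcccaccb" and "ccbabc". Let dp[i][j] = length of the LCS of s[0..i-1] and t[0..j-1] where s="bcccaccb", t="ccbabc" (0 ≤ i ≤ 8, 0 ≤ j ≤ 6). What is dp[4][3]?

2

   ''  c  c  b  a  b  c
''  0  0  0  0  0  0  0
 b  0  0  0  1  1  1  1
 c  0  1  1  1  1  1  2
 c  0  1  2  2  2  2  2
 c  0  1  2  2  2  2  3
 a  0  1  2  2  3  3  3
 c  0  1  2  2  3  3  4
 c  0  1  2  2  3  3  4
 b  0  1  2  3  3  4  4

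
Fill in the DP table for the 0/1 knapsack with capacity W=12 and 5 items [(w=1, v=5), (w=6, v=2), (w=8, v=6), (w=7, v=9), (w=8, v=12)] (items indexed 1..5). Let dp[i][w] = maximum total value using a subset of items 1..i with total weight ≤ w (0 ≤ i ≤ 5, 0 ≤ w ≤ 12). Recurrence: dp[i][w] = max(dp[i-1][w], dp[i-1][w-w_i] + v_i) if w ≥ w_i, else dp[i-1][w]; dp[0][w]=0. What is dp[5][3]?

5

i\w   0   1   2   3   4   5   6   7   8   9  10  11  12
  0   0   0   0   0   0   0   0   0   0   0   0   0   0
  1   0   5   5   5   5   5   5   5   5   5   5   5   5
  2   0   5   5   5   5   5   5   7   7   7   7   7   7
  3   0   5   5   5   5   5   5   7   7  11  11  11  11
  4   0   5   5   5   5   5   5   9  14  14  14  14  14
  5   0   5   5   5   5   5   5   9  14  17  17  17  17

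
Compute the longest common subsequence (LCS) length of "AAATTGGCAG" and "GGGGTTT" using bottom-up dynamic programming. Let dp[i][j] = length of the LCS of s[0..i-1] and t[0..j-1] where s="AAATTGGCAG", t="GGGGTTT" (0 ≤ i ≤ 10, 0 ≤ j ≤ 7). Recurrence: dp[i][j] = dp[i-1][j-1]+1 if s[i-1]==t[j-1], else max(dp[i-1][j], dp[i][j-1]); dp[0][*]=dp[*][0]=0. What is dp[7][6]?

   ''  G  G  G  G  T  T  T
''  0  0  0  0  0  0  0  0
 A  0  0  0  0  0  0  0  0
 A  0  0  0  0  0  0  0  0
 A  0  0  0  0  0  0  0  0
 T  0  0  0  0  0  1  1  1
 T  0  0  0  0  0  1  2  2
 G  0  1  1  1  1  1  2  2
 G  0  1  2  2  2  2  2  2
 C  0  1  2  2  2  2  2  2
 A  0  1  2  2  2  2  2  2
 G  0  1  2  3  3  3  3  3

2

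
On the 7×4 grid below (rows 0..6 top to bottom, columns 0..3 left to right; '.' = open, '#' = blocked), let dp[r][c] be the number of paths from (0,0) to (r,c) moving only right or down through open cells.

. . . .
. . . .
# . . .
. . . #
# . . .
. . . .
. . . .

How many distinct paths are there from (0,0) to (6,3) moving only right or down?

33

r\c   0   1   2   3
  0   1   1   1   1
  1   1   2   3   4
  2   0   2   5   9
  3   0   2   7   0
  4   0   2   9   9
  5   0   2  11  20
  6   0   2  13  33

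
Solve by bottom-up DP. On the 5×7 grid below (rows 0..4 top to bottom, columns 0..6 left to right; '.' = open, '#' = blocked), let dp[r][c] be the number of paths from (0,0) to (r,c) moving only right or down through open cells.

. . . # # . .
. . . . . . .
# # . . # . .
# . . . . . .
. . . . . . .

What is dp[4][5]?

r\c   0   1   2   3   4   5   6
  0   1   1   1   0   0   0   0
  1   1   2   3   3   3   3   3
  2   0   0   3   6   0   3   6
  3   0   0   3   9   9  12  18
  4   0   0   3  12  21  33  51

33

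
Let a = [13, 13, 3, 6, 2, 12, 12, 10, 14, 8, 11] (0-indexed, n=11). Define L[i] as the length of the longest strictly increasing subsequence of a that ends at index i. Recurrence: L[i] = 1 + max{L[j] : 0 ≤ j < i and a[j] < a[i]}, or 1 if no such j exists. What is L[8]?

   i    0    1    2    3    4    5    6    7    8    9   10
a[i]   13   13    3    6    2   12   12   10   14    8   11
L[i]    1    1    1    2    1    3    3    3    4    3    4

4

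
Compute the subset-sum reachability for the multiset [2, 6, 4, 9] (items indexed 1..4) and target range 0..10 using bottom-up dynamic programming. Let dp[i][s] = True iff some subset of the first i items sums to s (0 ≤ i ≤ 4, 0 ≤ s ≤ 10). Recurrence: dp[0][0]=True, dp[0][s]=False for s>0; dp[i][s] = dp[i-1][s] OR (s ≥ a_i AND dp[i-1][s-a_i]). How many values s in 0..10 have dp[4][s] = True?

i\s   0   1   2   3   4   5   6   7   8   9  10
  0   T   F   F   F   F   F   F   F   F   F   F
  1   T   F   T   F   F   F   F   F   F   F   F
  2   T   F   T   F   F   F   T   F   T   F   F
  3   T   F   T   F   T   F   T   F   T   F   T
  4   T   F   T   F   T   F   T   F   T   T   T

7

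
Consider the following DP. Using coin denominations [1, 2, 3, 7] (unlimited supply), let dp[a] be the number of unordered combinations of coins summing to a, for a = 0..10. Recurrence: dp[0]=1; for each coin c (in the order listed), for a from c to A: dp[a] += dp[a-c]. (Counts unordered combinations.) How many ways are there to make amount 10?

17

after  coin     0     1     2     3     4     5     6     7     8     9    10
          1     1     1     1     1     1     1     1     1     1     1     1
          2     1     1     2     2     3     3     4     4     5     5     6
          3     1     1     2     3     4     5     7     8    10    12    14
          7     1     1     2     3     4     5     7     9    11    14    17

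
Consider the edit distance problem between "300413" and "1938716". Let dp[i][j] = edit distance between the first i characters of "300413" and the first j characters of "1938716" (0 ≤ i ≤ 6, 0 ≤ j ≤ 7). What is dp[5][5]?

5

   ''  1  9  3  8  7  1  6
''  0  1  2  3  4  5  6  7
 3  1  1  2  2  3  4  5  6
 0  2  2  2  3  3  4  5  6
 0  3  3  3  3  4  4  5  6
 4  4  4  4  4  4  5  5  6
 1  5  4  5  5  5  5  5  6
 3  6  5  5  5  6  6  6  6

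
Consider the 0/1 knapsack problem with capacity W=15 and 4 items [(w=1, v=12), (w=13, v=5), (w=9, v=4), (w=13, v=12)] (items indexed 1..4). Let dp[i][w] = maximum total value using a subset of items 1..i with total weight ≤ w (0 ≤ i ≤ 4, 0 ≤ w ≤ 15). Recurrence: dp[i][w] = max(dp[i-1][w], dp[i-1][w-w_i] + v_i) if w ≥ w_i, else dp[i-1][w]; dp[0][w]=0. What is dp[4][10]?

16

i\w   0   1   2   3   4   5   6   7   8   9  10  11  12  13  14  15
  0   0   0   0   0   0   0   0   0   0   0   0   0   0   0   0   0
  1   0  12  12  12  12  12  12  12  12  12  12  12  12  12  12  12
  2   0  12  12  12  12  12  12  12  12  12  12  12  12  12  17  17
  3   0  12  12  12  12  12  12  12  12  12  16  16  16  16  17  17
  4   0  12  12  12  12  12  12  12  12  12  16  16  16  16  24  24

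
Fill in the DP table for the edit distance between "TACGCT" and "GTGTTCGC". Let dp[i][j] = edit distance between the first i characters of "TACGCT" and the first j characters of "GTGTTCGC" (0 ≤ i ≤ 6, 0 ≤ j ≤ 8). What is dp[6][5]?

4

   ''  G  T  G  T  T  C  G  C
''  0  1  2  3  4  5  6  7  8
 T  1  1  1  2  3  4  5  6  7
 A  2  2  2  2  3  4  5  6  7
 C  3  3  3  3  3  4  4  5  6
 G  4  3  4  3  4  4  5  4  5
 C  5  4  4  4  4  5  4  5  4
 T  6  5  4  5  4  4  5  5  5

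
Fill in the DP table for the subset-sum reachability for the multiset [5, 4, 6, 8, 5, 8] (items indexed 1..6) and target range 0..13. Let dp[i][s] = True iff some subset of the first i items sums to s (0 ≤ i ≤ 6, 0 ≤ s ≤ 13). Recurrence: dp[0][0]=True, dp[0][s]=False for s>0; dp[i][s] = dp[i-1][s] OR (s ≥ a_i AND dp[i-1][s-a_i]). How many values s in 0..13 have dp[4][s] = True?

10

i\s   0   1   2   3   4   5   6   7   8   9  10  11  12  13
  0   T   F   F   F   F   F   F   F   F   F   F   F   F   F
  1   T   F   F   F   F   T   F   F   F   F   F   F   F   F
  2   T   F   F   F   T   T   F   F   F   T   F   F   F   F
  3   T   F   F   F   T   T   T   F   F   T   T   T   F   F
  4   T   F   F   F   T   T   T   F   T   T   T   T   T   T
  5   T   F   F   F   T   T   T   F   T   T   T   T   T   T
  6   T   F   F   F   T   T   T   F   T   T   T   T   T   T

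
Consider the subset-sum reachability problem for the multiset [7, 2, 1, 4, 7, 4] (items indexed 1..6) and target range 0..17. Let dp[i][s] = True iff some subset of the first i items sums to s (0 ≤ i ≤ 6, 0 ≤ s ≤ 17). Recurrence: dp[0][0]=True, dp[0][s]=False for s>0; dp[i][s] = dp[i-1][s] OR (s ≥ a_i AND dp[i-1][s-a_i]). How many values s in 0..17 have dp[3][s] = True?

8

i\s   0   1   2   3   4   5   6   7   8   9  10  11  12  13  14  15  16  17
  0   T   F   F   F   F   F   F   F   F   F   F   F   F   F   F   F   F   F
  1   T   F   F   F   F   F   F   T   F   F   F   F   F   F   F   F   F   F
  2   T   F   T   F   F   F   F   T   F   T   F   F   F   F   F   F   F   F
  3   T   T   T   T   F   F   F   T   T   T   T   F   F   F   F   F   F   F
  4   T   T   T   T   T   T   T   T   T   T   T   T   T   T   T   F   F   F
  5   T   T   T   T   T   T   T   T   T   T   T   T   T   T   T   T   T   T
  6   T   T   T   T   T   T   T   T   T   T   T   T   T   T   T   T   T   T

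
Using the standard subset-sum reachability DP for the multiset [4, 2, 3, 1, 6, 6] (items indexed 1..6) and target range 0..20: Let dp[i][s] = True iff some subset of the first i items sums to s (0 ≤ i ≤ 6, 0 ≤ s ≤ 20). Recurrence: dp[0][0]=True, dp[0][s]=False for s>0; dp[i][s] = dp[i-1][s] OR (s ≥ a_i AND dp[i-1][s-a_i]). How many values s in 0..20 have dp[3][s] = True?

i\s   0   1   2   3   4   5   6   7   8   9  10  11  12  13  14  15  16  17  18  19  20
  0   T   F   F   F   F   F   F   F   F   F   F   F   F   F   F   F   F   F   F   F   F
  1   T   F   F   F   T   F   F   F   F   F   F   F   F   F   F   F   F   F   F   F   F
  2   T   F   T   F   T   F   T   F   F   F   F   F   F   F   F   F   F   F   F   F   F
  3   T   F   T   T   T   T   T   T   F   T   F   F   F   F   F   F   F   F   F   F   F
  4   T   T   T   T   T   T   T   T   T   T   T   F   F   F   F   F   F   F   F   F   F
  5   T   T   T   T   T   T   T   T   T   T   T   T   T   T   T   T   T   F   F   F   F
  6   T   T   T   T   T   T   T   T   T   T   T   T   T   T   T   T   T   T   T   T   T

8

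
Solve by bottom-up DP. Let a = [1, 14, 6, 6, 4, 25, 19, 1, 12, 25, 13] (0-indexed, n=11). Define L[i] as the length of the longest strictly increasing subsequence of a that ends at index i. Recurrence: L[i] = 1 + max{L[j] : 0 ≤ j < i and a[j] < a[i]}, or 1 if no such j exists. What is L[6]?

   i    0    1    2    3    4    5    6    7    8    9   10
a[i]    1   14    6    6    4   25   19    1   12   25   13
L[i]    1    2    2    2    2    3    3    1    3    4    4

3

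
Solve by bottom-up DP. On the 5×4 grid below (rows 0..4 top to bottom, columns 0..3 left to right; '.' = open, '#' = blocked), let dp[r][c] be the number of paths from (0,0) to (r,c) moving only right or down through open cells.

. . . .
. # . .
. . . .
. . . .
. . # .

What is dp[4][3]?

8

r\c   0   1   2   3
  0   1   1   1   1
  1   1   0   1   2
  2   1   1   2   4
  3   1   2   4   8
  4   1   3   0   8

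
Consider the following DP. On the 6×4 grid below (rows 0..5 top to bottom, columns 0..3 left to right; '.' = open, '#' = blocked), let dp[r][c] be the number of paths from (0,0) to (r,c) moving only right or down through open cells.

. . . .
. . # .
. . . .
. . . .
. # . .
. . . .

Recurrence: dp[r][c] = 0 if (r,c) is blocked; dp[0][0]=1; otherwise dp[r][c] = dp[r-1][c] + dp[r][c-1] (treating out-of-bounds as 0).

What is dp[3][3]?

11

r\c   0   1   2   3
  0   1   1   1   1
  1   1   2   0   1
  2   1   3   3   4
  3   1   4   7  11
  4   1   0   7  18
  5   1   1   8  26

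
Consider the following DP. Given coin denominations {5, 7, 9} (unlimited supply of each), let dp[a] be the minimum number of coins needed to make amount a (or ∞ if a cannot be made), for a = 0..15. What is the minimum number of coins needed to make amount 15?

 a  0  1  2  3  4  5  6  7  8  9 10 11 12 13 14 15
dp  0  -  -  -  -  1  -  1  -  1  2  -  2  -  2  3
(- denotes ∞ / unreachable)

3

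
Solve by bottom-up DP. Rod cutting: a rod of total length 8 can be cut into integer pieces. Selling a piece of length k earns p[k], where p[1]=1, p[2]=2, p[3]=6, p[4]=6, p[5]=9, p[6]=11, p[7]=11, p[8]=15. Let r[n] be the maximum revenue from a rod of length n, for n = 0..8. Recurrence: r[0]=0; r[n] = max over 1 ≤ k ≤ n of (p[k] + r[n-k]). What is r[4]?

7

   n    0    1    2    3    4    5    6    7    8
r[n]    0    1    2    6    7    9   12   13   15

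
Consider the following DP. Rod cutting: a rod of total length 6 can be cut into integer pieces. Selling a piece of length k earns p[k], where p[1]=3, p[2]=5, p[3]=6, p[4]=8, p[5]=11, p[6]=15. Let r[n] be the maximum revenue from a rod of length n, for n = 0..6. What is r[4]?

   n    0    1    2    3    4    5    6
r[n]    0    3    6    9   12   15   18

12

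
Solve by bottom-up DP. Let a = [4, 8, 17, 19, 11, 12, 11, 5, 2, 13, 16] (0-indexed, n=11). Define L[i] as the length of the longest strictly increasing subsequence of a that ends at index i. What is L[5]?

   i    0    1    2    3    4    5    6    7    8    9   10
a[i]    4    8   17   19   11   12   11    5    2   13   16
L[i]    1    2    3    4    3    4    3    2    1    5    6

4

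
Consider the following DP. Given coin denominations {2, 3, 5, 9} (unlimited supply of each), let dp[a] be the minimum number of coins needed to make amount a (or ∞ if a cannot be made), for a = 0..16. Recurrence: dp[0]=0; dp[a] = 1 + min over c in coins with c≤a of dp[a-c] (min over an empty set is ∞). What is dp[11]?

 a  0  1  2  3  4  5  6  7  8  9 10 11 12 13 14 15 16
dp  0  -  1  1  2  1  2  2  2  1  2  2  2  3  2  3  3
(- denotes ∞ / unreachable)

2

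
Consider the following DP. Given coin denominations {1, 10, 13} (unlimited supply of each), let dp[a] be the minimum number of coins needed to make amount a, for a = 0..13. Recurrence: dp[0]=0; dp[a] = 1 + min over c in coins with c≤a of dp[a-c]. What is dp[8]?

 a  0  1  2  3  4  5  6  7  8  9 10 11 12 13
dp  0  1  2  3  4  5  6  7  8  9  1  2  3  1

8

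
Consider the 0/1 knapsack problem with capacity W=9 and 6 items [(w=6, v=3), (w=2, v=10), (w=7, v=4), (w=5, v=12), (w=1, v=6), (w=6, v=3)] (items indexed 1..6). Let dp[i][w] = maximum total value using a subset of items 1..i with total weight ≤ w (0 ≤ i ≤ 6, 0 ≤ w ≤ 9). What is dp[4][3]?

i\w   0   1   2   3   4   5   6   7   8   9
  0   0   0   0   0   0   0   0   0   0   0
  1   0   0   0   0   0   0   3   3   3   3
  2   0   0  10  10  10  10  10  10  13  13
  3   0   0  10  10  10  10  10  10  13  14
  4   0   0  10  10  10  12  12  22  22  22
  5   0   6  10  16  16  16  18  22  28  28
  6   0   6  10  16  16  16  18  22  28  28

10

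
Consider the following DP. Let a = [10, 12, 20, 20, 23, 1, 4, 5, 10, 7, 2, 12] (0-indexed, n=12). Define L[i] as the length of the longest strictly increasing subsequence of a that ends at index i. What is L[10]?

2

   i    0    1    2    3    4    5    6    7    8    9   10   11
a[i]   10   12   20   20   23    1    4    5   10    7    2   12
L[i]    1    2    3    3    4    1    2    3    4    4    2    5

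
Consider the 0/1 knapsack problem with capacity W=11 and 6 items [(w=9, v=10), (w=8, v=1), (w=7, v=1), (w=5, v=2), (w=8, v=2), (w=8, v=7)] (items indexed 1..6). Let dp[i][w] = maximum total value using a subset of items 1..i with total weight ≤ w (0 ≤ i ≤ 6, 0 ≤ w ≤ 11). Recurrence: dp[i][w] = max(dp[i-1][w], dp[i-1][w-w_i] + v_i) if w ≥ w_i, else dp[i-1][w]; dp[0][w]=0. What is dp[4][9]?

10

i\w   0   1   2   3   4   5   6   7   8   9  10  11
  0   0   0   0   0   0   0   0   0   0   0   0   0
  1   0   0   0   0   0   0   0   0   0  10  10  10
  2   0   0   0   0   0   0   0   0   1  10  10  10
  3   0   0   0   0   0   0   0   1   1  10  10  10
  4   0   0   0   0   0   2   2   2   2  10  10  10
  5   0   0   0   0   0   2   2   2   2  10  10  10
  6   0   0   0   0   0   2   2   2   7  10  10  10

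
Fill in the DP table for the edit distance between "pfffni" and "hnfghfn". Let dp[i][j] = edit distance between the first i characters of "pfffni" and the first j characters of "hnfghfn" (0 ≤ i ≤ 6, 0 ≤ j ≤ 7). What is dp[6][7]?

5

   ''  h  n  f  g  h  f  n
''  0  1  2  3  4  5  6  7
 p  1  1  2  3  4  5  6  7
 f  2  2  2  2  3  4  5  6
 f  3  3  3  2  3  4  4  5
 f  4  4  4  3  3  4  4  5
 n  5  5  4  4  4  4  5  4
 i  6  6  5  5  5  5  5  5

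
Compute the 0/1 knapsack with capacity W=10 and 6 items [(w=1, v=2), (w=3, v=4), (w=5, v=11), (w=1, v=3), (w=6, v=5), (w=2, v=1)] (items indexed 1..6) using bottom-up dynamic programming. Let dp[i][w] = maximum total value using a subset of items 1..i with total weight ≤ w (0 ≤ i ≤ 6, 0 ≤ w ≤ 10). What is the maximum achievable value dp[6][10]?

i\w   0   1   2   3   4   5   6   7   8   9  10
  0   0   0   0   0   0   0   0   0   0   0   0
  1   0   2   2   2   2   2   2   2   2   2   2
  2   0   2   2   4   6   6   6   6   6   6   6
  3   0   2   2   4   6  11  13  13  15  17  17
  4   0   3   5   5   7  11  14  16  16  18  20
  5   0   3   5   5   7  11  14  16  16  18  20
  6   0   3   5   5   7  11  14  16  16  18  20

20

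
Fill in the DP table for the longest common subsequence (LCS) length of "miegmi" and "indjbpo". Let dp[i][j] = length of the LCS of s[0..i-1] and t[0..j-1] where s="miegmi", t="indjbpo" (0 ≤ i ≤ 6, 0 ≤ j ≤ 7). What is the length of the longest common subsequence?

1

   ''  i  n  d  j  b  p  o
''  0  0  0  0  0  0  0  0
 m  0  0  0  0  0  0  0  0
 i  0  1  1  1  1  1  1  1
 e  0  1  1  1  1  1  1  1
 g  0  1  1  1  1  1  1  1
 m  0  1  1  1  1  1  1  1
 i  0  1  1  1  1  1  1  1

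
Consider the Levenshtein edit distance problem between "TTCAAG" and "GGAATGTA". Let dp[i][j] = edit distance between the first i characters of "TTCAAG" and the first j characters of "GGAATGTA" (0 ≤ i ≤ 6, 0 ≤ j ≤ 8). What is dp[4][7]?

6

   ''  G  G  A  A  T  G  T  A
''  0  1  2  3  4  5  6  7  8
 T  1  1  2  3  4  4  5  6  7
 T  2  2  2  3  4  4  5  5  6
 C  3  3  3  3  4  5  5  6  6
 A  4  4  4  3  3  4  5  6  6
 A  5  5  5  4  3  4  5  6  6
 G  6  5  5  5  4  4  4  5  6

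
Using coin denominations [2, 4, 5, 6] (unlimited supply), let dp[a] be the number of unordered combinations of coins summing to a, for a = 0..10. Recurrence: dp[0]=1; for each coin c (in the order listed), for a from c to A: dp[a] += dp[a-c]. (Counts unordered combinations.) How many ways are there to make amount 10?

after  coin     0     1     2     3     4     5     6     7     8     9    10
          2     1     0     1     0     1     0     1     0     1     0     1
          4     1     0     1     0     2     0     2     0     3     0     3
          5     1     0     1     0     2     1     2     1     3     2     4
          6     1     0     1     0     2     1     3     1     4     2     6

6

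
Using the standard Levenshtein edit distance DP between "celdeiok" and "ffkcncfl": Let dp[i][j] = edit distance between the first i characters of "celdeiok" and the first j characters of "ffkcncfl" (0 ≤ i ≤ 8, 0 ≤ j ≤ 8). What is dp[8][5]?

   ''  f  f  k  c  n  c  f  l
''  0  1  2  3  4  5  6  7  8
 c  1  1  2  3  3  4  5  6  7
 e  2  2  2  3  4  4  5  6  7
 l  3  3  3  3  4  5  5  6  6
 d  4  4  4  4  4  5  6  6  7
 e  5  5  5  5  5  5  6  7  7
 i  6  6  6  6  6  6  6  7  8
 o  7  7  7  7  7  7  7  7  8
 k  8  8  8  7  8  8  8  8  8

8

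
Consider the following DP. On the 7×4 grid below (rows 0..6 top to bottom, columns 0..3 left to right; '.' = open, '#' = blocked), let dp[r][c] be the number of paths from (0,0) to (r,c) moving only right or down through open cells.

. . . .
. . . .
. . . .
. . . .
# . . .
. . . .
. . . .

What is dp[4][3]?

r\c   0   1   2   3
  0   1   1   1   1
  1   1   2   3   4
  2   1   3   6  10
  3   1   4  10  20
  4   0   4  14  34
  5   0   4  18  52
  6   0   4  22  74

34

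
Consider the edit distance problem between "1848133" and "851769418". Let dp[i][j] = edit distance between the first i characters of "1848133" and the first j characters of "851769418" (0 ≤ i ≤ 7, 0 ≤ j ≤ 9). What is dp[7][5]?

5

   ''  8  5  1  7  6  9  4  1  8
''  0  1  2  3  4  5  6  7  8  9
 1  1  1  2  2  3  4  5  6  7  8
 8  2  1  2  3  3  4  5  6  7  7
 4  3  2  2  3  4  4  5  5  6  7
 8  4  3  3  3  4  5  5  6  6  6
 1  5  4  4  3  4  5  6  6  6  7
 3  6  5  5  4  4  5  6  7  7  7
 3  7  6  6  5  5  5  6  7  8  8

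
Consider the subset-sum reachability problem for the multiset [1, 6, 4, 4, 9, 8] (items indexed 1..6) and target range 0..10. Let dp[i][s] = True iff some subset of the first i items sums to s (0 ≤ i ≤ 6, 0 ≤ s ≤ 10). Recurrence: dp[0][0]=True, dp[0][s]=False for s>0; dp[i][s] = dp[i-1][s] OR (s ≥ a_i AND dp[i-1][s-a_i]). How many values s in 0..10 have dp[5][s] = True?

i\s   0   1   2   3   4   5   6   7   8   9  10
  0   T   F   F   F   F   F   F   F   F   F   F
  1   T   T   F   F   F   F   F   F   F   F   F
  2   T   T   F   F   F   F   T   T   F   F   F
  3   T   T   F   F   T   T   T   T   F   F   T
  4   T   T   F   F   T   T   T   T   T   T   T
  5   T   T   F   F   T   T   T   T   T   T   T
  6   T   T   F   F   T   T   T   T   T   T   T

9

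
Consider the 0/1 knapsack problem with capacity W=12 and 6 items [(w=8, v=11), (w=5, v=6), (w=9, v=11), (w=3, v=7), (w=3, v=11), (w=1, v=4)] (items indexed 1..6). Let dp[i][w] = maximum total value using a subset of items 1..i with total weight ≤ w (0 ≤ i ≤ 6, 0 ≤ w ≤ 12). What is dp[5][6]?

18

i\w   0   1   2   3   4   5   6   7   8   9  10  11  12
  0   0   0   0   0   0   0   0   0   0   0   0   0   0
  1   0   0   0   0   0   0   0   0  11  11  11  11  11
  2   0   0   0   0   0   6   6   6  11  11  11  11  11
  3   0   0   0   0   0   6   6   6  11  11  11  11  11
  4   0   0   0   7   7   7   7   7  13  13  13  18  18
  5   0   0   0  11  11  11  18  18  18  18  18  24  24
  6   0   4   4  11  15  15  18  22  22  22  22  24  28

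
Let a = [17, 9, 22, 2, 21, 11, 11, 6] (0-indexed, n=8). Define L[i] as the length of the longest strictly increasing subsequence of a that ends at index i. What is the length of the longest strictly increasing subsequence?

   i    0    1    2    3    4    5    6    7
a[i]   17    9   22    2   21   11   11    6
L[i]    1    1    2    1    2    2    2    2

2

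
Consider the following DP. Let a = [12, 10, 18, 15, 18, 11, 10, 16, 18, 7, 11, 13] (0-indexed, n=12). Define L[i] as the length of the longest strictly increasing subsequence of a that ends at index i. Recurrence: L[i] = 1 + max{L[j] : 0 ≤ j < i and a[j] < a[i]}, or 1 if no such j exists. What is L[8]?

   i    0    1    2    3    4    5    6    7    8    9   10   11
a[i]   12   10   18   15   18   11   10   16   18    7   11   13
L[i]    1    1    2    2    3    2    1    3    4    1    2    3

4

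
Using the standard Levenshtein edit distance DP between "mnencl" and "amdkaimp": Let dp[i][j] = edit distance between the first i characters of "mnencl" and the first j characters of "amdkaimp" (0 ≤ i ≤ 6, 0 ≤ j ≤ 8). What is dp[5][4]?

5

   ''  a  m  d  k  a  i  m  p
''  0  1  2  3  4  5  6  7  8
 m  1  1  1  2  3  4  5  6  7
 n  2  2  2  2  3  4  5  6  7
 e  3  3  3  3  3  4  5  6  7
 n  4  4  4  4  4  4  5  6  7
 c  5  5  5  5  5  5  5  6  7
 l  6  6  6  6  6  6  6  6  7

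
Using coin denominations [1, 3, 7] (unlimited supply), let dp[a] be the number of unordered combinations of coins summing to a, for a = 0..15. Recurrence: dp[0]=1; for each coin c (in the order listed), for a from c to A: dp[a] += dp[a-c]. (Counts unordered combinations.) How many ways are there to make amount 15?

10

after  coin     0     1     2     3     4     5     6     7     8     9    10    11    12    13    14    15
          1     1     1     1     1     1     1     1     1     1     1     1     1     1     1     1     1
          3     1     1     1     2     2     2     3     3     3     4     4     4     5     5     5     6
          7     1     1     1     2     2     2     3     4     4     5     6     6     7     8     9    10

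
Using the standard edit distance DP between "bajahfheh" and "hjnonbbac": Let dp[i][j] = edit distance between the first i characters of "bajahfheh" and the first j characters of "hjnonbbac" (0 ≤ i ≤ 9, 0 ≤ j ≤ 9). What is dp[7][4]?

6

   ''  h  j  n  o  n  b  b  a  c
''  0  1  2  3  4  5  6  7  8  9
 b  1  1  2  3  4  5  5  6  7  8
 a  2  2  2  3  4  5  6  6  6  7
 j  3  3  2  3  4  5  6  7  7  7
 a  4  4  3  3  4  5  6  7  7  8
 h  5  4  4  4  4  5  6  7  8  8
 f  6  5  5  5  5  5  6  7  8  9
 h  7  6  6  6  6  6  6  7  8  9
 e  8  7  7  7  7  7  7  7  8  9
 h  9  8  8  8  8  8  8  8  8  9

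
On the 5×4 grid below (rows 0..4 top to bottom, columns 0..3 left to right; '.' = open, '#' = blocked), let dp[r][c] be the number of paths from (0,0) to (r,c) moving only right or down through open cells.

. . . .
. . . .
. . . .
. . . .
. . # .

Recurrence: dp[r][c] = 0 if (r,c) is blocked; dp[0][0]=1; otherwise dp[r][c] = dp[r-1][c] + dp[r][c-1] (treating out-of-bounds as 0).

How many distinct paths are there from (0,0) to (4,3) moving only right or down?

20

r\c   0   1   2   3
  0   1   1   1   1
  1   1   2   3   4
  2   1   3   6  10
  3   1   4  10  20
  4   1   5   0  20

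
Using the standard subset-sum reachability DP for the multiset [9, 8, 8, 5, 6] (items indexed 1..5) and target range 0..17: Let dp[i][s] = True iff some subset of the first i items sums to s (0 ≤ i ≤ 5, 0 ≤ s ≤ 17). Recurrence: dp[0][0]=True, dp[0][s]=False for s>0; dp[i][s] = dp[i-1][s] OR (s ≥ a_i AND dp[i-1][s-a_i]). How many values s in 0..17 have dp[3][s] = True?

i\s   0   1   2   3   4   5   6   7   8   9  10  11  12  13  14  15  16  17
  0   T   F   F   F   F   F   F   F   F   F   F   F   F   F   F   F   F   F
  1   T   F   F   F   F   F   F   F   F   T   F   F   F   F   F   F   F   F
  2   T   F   F   F   F   F   F   F   T   T   F   F   F   F   F   F   F   T
  3   T   F   F   F   F   F   F   F   T   T   F   F   F   F   F   F   T   T
  4   T   F   F   F   F   T   F   F   T   T   F   F   F   T   T   F   T   T
  5   T   F   F   F   F   T   T   F   T   T   F   T   F   T   T   T   T   T

5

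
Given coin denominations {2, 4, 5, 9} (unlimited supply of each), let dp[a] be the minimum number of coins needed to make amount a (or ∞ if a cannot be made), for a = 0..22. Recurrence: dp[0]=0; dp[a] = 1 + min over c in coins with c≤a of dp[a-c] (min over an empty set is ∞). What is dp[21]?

 a  0  1  2  3  4  5  6  7  8  9 10 11 12 13 14 15 16 17 18 19 20 21 22
dp  0  -  1  -  1  1  2  2  2  1  2  2  3  2  2  3  3  3  2  3  3  4  3
(- denotes ∞ / unreachable)

4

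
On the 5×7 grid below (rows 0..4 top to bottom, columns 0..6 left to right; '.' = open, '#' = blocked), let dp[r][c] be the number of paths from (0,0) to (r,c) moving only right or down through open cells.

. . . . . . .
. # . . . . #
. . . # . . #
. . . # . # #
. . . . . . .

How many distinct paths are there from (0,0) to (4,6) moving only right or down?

10

r\c   0   1   2   3   4   5   6
  0   1   1   1   1   1   1   1
  1   1   0   1   2   3   4   0
  2   1   1   2   0   3   7   0
  3   1   2   4   0   3   0   0
  4   1   3   7   7  10  10  10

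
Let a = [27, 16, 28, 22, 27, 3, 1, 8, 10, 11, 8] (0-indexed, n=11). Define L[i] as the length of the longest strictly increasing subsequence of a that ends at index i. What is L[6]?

   i    0    1    2    3    4    5    6    7    8    9   10
a[i]   27   16   28   22   27    3    1    8   10   11    8
L[i]    1    1    2    2    3    1    1    2    3    4    2

1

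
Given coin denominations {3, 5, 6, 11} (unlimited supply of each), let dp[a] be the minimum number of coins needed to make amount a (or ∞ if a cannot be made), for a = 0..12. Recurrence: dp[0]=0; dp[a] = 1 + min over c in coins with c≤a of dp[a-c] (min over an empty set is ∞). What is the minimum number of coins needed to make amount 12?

 a  0  1  2  3  4  5  6  7  8  9 10 11 12
dp  0  -  -  1  -  1  1  -  2  2  2  1  2
(- denotes ∞ / unreachable)

2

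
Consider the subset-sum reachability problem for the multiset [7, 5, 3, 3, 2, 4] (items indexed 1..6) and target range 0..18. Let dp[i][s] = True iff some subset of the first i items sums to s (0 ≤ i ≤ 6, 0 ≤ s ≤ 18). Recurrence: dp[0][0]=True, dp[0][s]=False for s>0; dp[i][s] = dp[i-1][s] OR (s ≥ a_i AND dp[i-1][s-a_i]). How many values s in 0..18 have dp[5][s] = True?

i\s   0   1   2   3   4   5   6   7   8   9  10  11  12  13  14  15  16  17  18
  0   T   F   F   F   F   F   F   F   F   F   F   F   F   F   F   F   F   F   F
  1   T   F   F   F   F   F   F   T   F   F   F   F   F   F   F   F   F   F   F
  2   T   F   F   F   F   T   F   T   F   F   F   F   T   F   F   F   F   F   F
  3   T   F   F   T   F   T   F   T   T   F   T   F   T   F   F   T   F   F   F
  4   T   F   F   T   F   T   T   T   T   F   T   T   T   T   F   T   F   F   T
  5   T   F   T   T   F   T   T   T   T   T   T   T   T   T   T   T   F   T   T
  6   T   F   T   T   T   T   T   T   T   T   T   T   T   T   T   T   T   T   T

16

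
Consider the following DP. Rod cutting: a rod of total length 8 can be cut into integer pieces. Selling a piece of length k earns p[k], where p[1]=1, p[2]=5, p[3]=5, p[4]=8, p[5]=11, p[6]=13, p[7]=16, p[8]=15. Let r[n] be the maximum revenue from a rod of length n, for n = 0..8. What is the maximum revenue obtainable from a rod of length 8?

20

   n    0    1    2    3    4    5    6    7    8
r[n]    0    1    5    6   10   11   15   16   20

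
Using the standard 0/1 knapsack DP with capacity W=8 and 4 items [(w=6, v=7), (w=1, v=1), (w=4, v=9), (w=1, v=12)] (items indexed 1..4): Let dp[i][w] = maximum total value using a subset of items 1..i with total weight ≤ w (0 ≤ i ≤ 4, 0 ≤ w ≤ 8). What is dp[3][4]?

9

i\w   0   1   2   3   4   5   6   7   8
  0   0   0   0   0   0   0   0   0   0
  1   0   0   0   0   0   0   7   7   7
  2   0   1   1   1   1   1   7   8   8
  3   0   1   1   1   9  10  10  10  10
  4   0  12  13  13  13  21  22  22  22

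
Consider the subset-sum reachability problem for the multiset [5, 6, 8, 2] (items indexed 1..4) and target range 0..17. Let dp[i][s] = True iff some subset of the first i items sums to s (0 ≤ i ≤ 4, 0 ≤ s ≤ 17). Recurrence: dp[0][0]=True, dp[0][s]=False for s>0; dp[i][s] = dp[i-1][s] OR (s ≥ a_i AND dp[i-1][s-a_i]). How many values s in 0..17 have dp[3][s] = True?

i\s   0   1   2   3   4   5   6   7   8   9  10  11  12  13  14  15  16  17
  0   T   F   F   F   F   F   F   F   F   F   F   F   F   F   F   F   F   F
  1   T   F   F   F   F   T   F   F   F   F   F   F   F   F   F   F   F   F
  2   T   F   F   F   F   T   T   F   F   F   F   T   F   F   F   F   F   F
  3   T   F   F   F   F   T   T   F   T   F   F   T   F   T   T   F   F   F
  4   T   F   T   F   F   T   T   T   T   F   T   T   F   T   T   T   T   F

7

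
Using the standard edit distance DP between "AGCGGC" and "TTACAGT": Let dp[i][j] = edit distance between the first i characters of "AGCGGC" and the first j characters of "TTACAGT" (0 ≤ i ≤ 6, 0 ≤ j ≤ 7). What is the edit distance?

5

   ''  T  T  A  C  A  G  T
''  0  1  2  3  4  5  6  7
 A  1  1  2  2  3  4  5  6
 G  2  2  2  3  3  4  4  5
 C  3  3  3  3  3  4  5  5
 G  4  4  4  4  4  4  4  5
 G  5  5  5  5  5  5  4  5
 C  6  6  6  6  5  6  5  5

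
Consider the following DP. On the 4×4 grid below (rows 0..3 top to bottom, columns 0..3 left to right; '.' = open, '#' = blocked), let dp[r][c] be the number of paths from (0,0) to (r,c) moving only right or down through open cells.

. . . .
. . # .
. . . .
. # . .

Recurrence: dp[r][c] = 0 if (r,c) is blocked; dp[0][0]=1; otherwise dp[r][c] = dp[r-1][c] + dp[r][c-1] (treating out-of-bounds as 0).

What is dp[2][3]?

r\c   0   1   2   3
  0   1   1   1   1
  1   1   2   0   1
  2   1   3   3   4
  3   1   0   3   7

4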